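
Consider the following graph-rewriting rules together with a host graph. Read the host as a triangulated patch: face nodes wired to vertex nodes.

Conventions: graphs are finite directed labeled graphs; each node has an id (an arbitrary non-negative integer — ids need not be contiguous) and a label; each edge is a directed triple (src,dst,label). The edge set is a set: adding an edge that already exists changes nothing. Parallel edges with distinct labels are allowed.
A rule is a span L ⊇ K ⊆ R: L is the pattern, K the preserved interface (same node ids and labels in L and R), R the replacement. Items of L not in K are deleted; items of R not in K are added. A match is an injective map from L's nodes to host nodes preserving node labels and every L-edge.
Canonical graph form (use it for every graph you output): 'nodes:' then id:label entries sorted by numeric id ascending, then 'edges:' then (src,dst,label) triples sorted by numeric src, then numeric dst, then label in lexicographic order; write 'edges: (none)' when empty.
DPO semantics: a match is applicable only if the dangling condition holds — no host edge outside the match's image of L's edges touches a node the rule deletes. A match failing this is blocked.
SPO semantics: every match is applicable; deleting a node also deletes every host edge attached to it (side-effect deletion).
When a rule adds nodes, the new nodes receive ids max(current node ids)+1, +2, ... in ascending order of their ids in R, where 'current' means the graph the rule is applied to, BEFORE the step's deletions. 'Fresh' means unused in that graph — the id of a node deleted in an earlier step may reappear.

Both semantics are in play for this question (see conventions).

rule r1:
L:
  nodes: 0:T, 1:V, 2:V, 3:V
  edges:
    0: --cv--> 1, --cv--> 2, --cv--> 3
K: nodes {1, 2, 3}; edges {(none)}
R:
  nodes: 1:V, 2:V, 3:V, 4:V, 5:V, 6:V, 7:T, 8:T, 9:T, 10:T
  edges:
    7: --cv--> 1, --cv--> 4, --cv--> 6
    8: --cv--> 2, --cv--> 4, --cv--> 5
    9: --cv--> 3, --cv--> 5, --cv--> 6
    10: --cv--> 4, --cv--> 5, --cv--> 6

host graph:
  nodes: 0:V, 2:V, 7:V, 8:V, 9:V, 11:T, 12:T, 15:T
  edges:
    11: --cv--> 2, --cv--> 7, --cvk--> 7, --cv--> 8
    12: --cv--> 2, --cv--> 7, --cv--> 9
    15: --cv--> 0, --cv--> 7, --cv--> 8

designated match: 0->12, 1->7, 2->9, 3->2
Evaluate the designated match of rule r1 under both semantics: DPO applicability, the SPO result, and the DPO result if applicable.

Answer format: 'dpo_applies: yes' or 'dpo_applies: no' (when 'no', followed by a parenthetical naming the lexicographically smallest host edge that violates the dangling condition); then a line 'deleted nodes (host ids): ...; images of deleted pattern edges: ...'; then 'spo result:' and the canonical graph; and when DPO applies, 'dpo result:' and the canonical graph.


dpo_applies: yes
deleted nodes (host ids): 12; images of deleted pattern edges: (12,2,cv); (12,7,cv); (12,9,cv)
spo result:
nodes: 0:V, 2:V, 7:V, 8:V, 9:V, 11:T, 15:T, 16:V, 17:V, 18:V, 19:T, 20:T, 21:T, 22:T
edges: (11,2,cv); (11,7,cv); (11,7,cvk); (11,8,cv); (15,0,cv); (15,7,cv); (15,8,cv); (19,7,cv); (19,16,cv); (19,18,cv); (20,9,cv); (20,16,cv); (20,17,cv); (21,2,cv); (21,17,cv); (21,18,cv); (22,16,cv); (22,17,cv); (22,18,cv)
dpo result:
nodes: 0:V, 2:V, 7:V, 8:V, 9:V, 11:T, 15:T, 16:V, 17:V, 18:V, 19:T, 20:T, 21:T, 22:T
edges: (11,2,cv); (11,7,cv); (11,7,cvk); (11,8,cv); (15,0,cv); (15,7,cv); (15,8,cv); (19,7,cv); (19,16,cv); (19,18,cv); (20,9,cv); (20,16,cv); (20,17,cv); (21,2,cv); (21,17,cv); (21,18,cv); (22,16,cv); (22,17,cv); (22,18,cv)


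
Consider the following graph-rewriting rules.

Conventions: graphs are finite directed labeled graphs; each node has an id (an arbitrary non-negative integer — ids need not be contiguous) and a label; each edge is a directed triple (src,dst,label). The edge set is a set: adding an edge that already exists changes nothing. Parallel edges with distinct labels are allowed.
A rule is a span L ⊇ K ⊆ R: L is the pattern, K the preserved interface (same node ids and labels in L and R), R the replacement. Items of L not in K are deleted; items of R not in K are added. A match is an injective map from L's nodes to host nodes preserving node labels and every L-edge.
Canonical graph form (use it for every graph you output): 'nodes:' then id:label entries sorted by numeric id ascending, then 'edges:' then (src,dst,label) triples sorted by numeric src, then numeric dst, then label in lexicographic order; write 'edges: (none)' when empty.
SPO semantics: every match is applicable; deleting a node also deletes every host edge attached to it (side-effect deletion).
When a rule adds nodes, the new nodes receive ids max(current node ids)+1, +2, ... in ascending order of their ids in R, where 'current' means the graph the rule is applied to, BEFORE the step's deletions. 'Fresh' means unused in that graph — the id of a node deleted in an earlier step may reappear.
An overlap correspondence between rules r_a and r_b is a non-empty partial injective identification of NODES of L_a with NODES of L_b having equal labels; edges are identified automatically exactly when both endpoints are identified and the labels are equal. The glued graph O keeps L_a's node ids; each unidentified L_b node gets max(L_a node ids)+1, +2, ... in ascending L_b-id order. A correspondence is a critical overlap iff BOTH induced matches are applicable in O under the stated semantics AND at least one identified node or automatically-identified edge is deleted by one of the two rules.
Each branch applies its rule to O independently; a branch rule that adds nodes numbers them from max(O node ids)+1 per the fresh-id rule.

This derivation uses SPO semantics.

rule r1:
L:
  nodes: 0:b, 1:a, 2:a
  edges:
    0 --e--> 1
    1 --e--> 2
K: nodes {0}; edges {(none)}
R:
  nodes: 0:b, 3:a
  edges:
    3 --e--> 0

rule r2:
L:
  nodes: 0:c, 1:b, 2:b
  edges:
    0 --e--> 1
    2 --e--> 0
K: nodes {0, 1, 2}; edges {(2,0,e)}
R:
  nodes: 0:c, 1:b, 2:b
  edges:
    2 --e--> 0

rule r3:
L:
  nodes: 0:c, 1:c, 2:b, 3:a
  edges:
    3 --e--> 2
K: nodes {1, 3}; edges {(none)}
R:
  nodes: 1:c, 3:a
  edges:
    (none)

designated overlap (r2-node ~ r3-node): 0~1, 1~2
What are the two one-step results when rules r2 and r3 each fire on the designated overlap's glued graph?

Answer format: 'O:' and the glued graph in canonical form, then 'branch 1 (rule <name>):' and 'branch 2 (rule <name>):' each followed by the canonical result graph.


O:
nodes: 0:c, 1:b, 2:b, 3:c, 4:a
edges: (0,1,e); (2,0,e); (4,1,e)
branch 1 (rule r2):
nodes: 0:c, 1:b, 2:b, 3:c, 4:a
edges: (2,0,e); (4,1,e)
branch 2 (rule r3):
nodes: 0:c, 2:b, 4:a
edges: (2,0,e)


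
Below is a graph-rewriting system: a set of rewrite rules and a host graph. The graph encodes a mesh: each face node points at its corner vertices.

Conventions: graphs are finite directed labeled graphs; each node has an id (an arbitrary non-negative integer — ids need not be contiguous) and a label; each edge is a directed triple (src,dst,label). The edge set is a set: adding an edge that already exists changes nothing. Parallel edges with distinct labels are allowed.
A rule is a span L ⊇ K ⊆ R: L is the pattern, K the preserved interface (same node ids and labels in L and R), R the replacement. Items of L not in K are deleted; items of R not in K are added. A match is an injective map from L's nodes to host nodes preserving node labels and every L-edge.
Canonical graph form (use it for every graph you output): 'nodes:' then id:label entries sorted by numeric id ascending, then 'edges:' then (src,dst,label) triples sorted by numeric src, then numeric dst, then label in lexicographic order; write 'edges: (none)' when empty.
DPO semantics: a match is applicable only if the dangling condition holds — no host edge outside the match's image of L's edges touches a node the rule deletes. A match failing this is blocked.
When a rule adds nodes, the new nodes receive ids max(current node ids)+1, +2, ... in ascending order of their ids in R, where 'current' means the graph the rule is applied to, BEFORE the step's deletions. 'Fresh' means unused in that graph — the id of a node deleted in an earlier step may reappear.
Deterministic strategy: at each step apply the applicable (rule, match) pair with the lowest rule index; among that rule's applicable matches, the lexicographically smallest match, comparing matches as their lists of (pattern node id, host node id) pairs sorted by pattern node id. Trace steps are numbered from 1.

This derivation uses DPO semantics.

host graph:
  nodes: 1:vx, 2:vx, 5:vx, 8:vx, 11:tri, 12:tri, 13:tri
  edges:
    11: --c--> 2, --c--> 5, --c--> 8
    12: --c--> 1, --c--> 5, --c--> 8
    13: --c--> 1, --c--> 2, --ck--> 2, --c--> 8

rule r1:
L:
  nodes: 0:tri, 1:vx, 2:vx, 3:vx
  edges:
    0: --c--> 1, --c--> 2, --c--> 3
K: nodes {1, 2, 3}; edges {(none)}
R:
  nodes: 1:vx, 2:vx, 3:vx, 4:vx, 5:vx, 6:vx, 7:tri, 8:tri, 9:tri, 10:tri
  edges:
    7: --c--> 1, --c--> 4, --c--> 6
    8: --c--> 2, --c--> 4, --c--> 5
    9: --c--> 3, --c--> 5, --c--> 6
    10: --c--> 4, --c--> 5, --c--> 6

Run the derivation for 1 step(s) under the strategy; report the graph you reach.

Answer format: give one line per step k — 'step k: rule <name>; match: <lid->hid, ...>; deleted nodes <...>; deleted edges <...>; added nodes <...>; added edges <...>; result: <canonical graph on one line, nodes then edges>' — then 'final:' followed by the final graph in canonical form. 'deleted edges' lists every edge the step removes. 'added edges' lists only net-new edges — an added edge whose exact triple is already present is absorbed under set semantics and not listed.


step 1: rule r1; match: 0->11, 1->2, 2->5, 3->8; deleted nodes 11; deleted edges (11,2,c); (11,5,c); (11,8,c); added nodes 14, 15, 16, 17, 18, 19, 20; added edges (17,2,c); (17,14,c); (17,16,c); (18,5,c); (18,14,c); (18,15,c); (19,8,c); (19,15,c); (19,16,c); (20,14,c); (20,15,c); (20,16,c); result: nodes: 1:vx, 2:vx, 5:vx, 8:vx, 12:tri, 13:tri, 14:vx, 15:vx, 16:vx, 17:tri, 18:tri, 19:tri, 20:tri edges: (12,1,c); (12,5,c); (12,8,c); (13,1,c); (13,2,c); (13,2,ck); (13,8,c); (17,2,c); (17,14,c); (17,16,c); (18,5,c); (18,14,c); (18,15,c); (19,8,c); (19,15,c); (19,16,c); (20,14,c); (20,15,c); (20,16,c)
final:
nodes: 1:vx, 2:vx, 5:vx, 8:vx, 12:tri, 13:tri, 14:vx, 15:vx, 16:vx, 17:tri, 18:tri, 19:tri, 20:tri
edges: (12,1,c); (12,5,c); (12,8,c); (13,1,c); (13,2,c); (13,2,ck); (13,8,c); (17,2,c); (17,14,c); (17,16,c); (18,5,c); (18,14,c); (18,15,c); (19,8,c); (19,15,c); (19,16,c); (20,14,c); (20,15,c); (20,16,c)


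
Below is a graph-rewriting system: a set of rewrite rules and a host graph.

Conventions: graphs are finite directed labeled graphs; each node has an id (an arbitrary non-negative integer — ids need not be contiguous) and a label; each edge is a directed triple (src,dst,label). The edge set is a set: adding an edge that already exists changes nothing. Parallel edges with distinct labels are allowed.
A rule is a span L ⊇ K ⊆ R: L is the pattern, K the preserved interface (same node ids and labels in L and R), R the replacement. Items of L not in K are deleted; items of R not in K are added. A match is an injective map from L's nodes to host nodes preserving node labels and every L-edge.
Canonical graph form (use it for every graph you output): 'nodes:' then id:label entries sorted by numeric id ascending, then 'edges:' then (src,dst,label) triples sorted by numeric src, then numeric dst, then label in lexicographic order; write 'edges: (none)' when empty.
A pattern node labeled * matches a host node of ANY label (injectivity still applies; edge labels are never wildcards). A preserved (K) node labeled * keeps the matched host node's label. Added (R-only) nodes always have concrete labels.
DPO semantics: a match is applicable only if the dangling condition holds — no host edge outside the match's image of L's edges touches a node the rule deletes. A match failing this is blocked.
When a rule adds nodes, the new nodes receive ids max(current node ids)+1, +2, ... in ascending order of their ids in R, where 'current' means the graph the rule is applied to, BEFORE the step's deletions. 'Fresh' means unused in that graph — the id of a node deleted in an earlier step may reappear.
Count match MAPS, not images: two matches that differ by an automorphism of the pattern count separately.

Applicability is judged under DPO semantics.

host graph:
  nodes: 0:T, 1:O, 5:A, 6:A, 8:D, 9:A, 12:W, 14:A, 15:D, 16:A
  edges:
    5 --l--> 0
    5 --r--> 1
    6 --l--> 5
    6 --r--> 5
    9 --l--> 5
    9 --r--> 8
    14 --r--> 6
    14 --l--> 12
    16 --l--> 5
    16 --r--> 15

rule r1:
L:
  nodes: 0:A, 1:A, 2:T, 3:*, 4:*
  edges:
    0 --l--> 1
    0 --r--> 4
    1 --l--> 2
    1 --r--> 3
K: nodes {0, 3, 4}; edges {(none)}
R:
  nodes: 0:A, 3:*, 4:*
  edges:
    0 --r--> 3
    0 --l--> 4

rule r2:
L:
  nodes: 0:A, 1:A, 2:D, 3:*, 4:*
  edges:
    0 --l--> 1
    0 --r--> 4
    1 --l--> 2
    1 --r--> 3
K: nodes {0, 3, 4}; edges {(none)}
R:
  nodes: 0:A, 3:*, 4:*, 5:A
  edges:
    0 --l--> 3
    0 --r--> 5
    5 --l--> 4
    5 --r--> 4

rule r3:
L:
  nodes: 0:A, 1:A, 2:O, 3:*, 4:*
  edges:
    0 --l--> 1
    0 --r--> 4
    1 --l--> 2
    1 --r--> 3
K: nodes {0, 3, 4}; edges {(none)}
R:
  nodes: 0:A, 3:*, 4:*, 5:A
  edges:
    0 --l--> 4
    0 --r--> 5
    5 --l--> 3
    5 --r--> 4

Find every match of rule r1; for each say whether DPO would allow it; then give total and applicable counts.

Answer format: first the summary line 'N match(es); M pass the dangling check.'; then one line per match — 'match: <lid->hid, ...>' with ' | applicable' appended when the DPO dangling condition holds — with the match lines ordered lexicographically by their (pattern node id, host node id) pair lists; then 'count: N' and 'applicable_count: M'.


2 match(es); 0 pass the dangling check.
match: 0->9, 1->5, 2->0, 3->1, 4->8
match: 0->16, 1->5, 2->0, 3->1, 4->15
count: 2
applicable_count: 0


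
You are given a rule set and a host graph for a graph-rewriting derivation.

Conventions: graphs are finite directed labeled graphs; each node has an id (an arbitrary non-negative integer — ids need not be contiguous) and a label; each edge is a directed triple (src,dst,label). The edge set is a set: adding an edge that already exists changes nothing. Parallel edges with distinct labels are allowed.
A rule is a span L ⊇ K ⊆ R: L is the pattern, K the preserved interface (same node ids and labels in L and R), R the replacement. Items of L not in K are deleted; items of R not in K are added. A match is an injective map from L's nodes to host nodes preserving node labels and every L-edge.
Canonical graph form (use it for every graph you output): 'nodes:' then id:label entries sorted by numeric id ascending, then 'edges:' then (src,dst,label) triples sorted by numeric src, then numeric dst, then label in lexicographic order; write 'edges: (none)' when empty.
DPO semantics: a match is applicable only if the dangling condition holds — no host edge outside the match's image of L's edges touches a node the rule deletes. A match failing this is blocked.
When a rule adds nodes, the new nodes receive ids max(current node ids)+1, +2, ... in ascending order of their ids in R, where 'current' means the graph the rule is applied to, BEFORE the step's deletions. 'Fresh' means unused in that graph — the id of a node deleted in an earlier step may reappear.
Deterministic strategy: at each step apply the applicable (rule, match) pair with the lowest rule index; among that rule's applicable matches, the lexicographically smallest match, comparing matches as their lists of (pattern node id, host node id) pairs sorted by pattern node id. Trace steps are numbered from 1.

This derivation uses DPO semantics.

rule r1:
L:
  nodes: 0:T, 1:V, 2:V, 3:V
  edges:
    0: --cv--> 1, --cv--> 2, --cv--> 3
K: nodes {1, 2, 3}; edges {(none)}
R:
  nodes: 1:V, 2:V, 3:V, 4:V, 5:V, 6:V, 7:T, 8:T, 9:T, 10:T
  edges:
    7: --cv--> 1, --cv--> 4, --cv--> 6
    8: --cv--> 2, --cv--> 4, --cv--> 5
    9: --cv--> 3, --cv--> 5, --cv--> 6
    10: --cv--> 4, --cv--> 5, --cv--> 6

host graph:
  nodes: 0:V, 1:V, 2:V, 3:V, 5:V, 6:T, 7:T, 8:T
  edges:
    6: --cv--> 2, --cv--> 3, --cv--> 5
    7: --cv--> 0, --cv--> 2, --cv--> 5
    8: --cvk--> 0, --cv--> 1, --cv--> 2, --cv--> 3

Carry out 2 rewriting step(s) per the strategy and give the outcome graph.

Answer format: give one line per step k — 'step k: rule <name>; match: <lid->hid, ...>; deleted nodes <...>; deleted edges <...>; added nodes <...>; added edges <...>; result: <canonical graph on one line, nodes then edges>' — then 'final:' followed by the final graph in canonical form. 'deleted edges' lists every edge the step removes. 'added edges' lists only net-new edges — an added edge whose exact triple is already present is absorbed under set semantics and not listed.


step 1: rule r1; match: 0->6, 1->2, 2->3, 3->5; deleted nodes 6; deleted edges (6,2,cv); (6,3,cv); (6,5,cv); added nodes 9, 10, 11, 12, 13, 14, 15; added edges (12,2,cv); (12,9,cv); (12,11,cv); (13,3,cv); (13,9,cv); (13,10,cv); (14,5,cv); (14,10,cv); (14,11,cv); (15,9,cv); (15,10,cv); (15,11,cv); result: nodes: 0:V, 1:V, 2:V, 3:V, 5:V, 7:T, 8:T, 9:V, 10:V, 11:V, 12:T, 13:T, 14:T, 15:T edges: (7,0,cv); (7,2,cv); (7,5,cv); (8,0,cvk); (8,1,cv); (8,2,cv); (8,3,cv); (12,2,cv); (12,9,cv); (12,11,cv); (13,3,cv); (13,9,cv); (13,10,cv); (14,5,cv); (14,10,cv); (14,11,cv); (15,9,cv); (15,10,cv); (15,11,cv)
step 2: rule r1; match: 0->7, 1->0, 2->2, 3->5; deleted nodes 7; deleted edges (7,0,cv); (7,2,cv); (7,5,cv); added nodes 16, 17, 18, 19, 20, 21, 22; added edges (19,0,cv); (19,16,cv); (19,18,cv); (20,2,cv); (20,16,cv); (20,17,cv); (21,5,cv); (21,17,cv); (21,18,cv); (22,16,cv); (22,17,cv); (22,18,cv); result: nodes: 0:V, 1:V, 2:V, 3:V, 5:V, 8:T, 9:V, 10:V, 11:V, 12:T, 13:T, 14:T, 15:T, 16:V, 17:V, 18:V, 19:T, 20:T, 21:T, 22:T edges: (8,0,cvk); (8,1,cv); (8,2,cv); (8,3,cv); (12,2,cv); (12,9,cv); (12,11,cv); (13,3,cv); (13,9,cv); (13,10,cv); (14,5,cv); (14,10,cv); (14,11,cv); (15,9,cv); (15,10,cv); (15,11,cv); (19,0,cv); (19,16,cv); (19,18,cv); (20,2,cv); (20,16,cv); (20,17,cv); (21,5,cv); (21,17,cv); (21,18,cv); (22,16,cv); (22,17,cv); (22,18,cv)
final:
nodes: 0:V, 1:V, 2:V, 3:V, 5:V, 8:T, 9:V, 10:V, 11:V, 12:T, 13:T, 14:T, 15:T, 16:V, 17:V, 18:V, 19:T, 20:T, 21:T, 22:T
edges: (8,0,cvk); (8,1,cv); (8,2,cv); (8,3,cv); (12,2,cv); (12,9,cv); (12,11,cv); (13,3,cv); (13,9,cv); (13,10,cv); (14,5,cv); (14,10,cv); (14,11,cv); (15,9,cv); (15,10,cv); (15,11,cv); (19,0,cv); (19,16,cv); (19,18,cv); (20,2,cv); (20,16,cv); (20,17,cv); (21,5,cv); (21,17,cv); (21,18,cv); (22,16,cv); (22,17,cv); (22,18,cv)


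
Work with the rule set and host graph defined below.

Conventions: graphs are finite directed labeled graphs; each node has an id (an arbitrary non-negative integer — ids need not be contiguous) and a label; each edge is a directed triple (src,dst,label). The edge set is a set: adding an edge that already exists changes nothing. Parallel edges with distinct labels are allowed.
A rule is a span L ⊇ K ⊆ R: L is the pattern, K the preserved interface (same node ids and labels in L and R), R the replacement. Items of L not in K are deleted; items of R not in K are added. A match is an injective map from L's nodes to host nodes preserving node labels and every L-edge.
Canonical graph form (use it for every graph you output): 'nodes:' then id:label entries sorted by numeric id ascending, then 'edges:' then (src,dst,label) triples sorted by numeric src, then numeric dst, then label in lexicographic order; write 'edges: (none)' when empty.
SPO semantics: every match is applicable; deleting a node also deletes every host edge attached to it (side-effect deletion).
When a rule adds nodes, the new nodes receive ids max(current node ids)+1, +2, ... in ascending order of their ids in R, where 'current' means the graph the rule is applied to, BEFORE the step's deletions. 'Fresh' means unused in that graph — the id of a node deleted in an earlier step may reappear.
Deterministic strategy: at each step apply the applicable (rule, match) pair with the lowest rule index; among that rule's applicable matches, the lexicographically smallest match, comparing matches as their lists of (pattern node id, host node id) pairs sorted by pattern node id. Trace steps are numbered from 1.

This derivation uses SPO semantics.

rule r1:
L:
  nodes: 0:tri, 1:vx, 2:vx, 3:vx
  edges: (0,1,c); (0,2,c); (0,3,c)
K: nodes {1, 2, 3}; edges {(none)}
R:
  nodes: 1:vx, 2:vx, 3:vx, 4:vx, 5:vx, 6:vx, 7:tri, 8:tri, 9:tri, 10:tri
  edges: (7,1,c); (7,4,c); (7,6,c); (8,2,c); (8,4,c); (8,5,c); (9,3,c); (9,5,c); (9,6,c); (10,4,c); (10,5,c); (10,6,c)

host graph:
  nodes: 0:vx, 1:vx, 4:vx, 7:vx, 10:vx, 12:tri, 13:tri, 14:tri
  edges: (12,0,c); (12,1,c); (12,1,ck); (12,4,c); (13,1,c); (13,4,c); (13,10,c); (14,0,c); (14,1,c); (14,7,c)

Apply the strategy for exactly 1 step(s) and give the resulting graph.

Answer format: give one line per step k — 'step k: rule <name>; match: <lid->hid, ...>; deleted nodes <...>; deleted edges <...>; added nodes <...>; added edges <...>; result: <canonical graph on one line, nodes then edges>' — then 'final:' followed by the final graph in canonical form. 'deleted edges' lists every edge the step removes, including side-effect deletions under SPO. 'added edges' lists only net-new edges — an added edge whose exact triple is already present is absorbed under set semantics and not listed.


step 1: rule r1; match: 0->12, 1->0, 2->1, 3->4; deleted nodes 12; deleted edges (12,0,c); (12,1,c); (12,1,ck); (12,4,c); added nodes 15, 16, 17, 18, 19, 20, 21; added edges (18,0,c); (18,15,c); (18,17,c); (19,1,c); (19,15,c); (19,16,c); (20,4,c); (20,16,c); (20,17,c); (21,15,c); (21,16,c); (21,17,c); result: nodes: 0:vx, 1:vx, 4:vx, 7:vx, 10:vx, 13:tri, 14:tri, 15:vx, 16:vx, 17:vx, 18:tri, 19:tri, 20:tri, 21:tri edges: (13,1,c); (13,4,c); (13,10,c); (14,0,c); (14,1,c); (14,7,c); (18,0,c); (18,15,c); (18,17,c); (19,1,c); (19,15,c); (19,16,c); (20,4,c); (20,16,c); (20,17,c); (21,15,c); (21,16,c); (21,17,c)
final:
nodes: 0:vx, 1:vx, 4:vx, 7:vx, 10:vx, 13:tri, 14:tri, 15:vx, 16:vx, 17:vx, 18:tri, 19:tri, 20:tri, 21:tri
edges: (13,1,c); (13,4,c); (13,10,c); (14,0,c); (14,1,c); (14,7,c); (18,0,c); (18,15,c); (18,17,c); (19,1,c); (19,15,c); (19,16,c); (20,4,c); (20,16,c); (20,17,c); (21,15,c); (21,16,c); (21,17,c)


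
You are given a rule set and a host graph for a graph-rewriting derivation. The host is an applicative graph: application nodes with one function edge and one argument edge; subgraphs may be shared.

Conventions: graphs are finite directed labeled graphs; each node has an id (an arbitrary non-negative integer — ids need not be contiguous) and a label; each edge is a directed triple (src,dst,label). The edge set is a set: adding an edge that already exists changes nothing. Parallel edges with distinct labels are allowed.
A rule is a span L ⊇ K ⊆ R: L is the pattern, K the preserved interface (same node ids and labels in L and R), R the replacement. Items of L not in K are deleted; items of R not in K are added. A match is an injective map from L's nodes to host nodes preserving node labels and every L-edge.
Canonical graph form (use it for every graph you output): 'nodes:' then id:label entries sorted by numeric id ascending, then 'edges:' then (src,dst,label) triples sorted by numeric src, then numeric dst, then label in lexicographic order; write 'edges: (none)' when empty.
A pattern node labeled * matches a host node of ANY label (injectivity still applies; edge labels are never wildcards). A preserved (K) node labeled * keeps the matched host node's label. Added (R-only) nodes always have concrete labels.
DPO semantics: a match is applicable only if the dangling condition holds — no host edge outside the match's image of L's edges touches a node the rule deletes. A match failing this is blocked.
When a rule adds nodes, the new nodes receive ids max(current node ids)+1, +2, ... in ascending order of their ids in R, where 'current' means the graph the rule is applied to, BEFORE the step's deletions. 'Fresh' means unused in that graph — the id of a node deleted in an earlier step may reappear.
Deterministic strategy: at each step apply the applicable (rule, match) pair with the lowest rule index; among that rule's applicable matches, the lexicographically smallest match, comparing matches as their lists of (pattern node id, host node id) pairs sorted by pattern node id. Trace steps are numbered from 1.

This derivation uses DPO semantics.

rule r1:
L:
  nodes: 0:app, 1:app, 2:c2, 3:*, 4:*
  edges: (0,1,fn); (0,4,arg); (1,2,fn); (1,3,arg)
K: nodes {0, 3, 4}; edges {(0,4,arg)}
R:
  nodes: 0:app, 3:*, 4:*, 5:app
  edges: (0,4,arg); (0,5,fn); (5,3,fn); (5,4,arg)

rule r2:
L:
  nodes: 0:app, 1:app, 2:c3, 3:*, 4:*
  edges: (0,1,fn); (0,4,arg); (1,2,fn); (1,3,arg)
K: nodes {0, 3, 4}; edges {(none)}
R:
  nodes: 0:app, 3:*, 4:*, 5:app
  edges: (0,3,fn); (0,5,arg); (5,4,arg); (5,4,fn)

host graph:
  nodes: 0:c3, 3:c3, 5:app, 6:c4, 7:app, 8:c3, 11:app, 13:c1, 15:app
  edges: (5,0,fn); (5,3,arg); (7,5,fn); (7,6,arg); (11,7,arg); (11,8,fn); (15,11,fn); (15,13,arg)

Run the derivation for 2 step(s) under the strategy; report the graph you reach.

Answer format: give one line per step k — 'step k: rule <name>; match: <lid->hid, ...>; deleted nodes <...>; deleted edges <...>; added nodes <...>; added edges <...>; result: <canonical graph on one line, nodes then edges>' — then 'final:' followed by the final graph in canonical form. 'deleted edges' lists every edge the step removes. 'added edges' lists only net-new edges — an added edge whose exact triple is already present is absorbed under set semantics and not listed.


step 1: rule r2; match: 0->7, 1->5, 2->0, 3->3, 4->6; deleted nodes 0, 5; deleted edges (5,0,fn); (5,3,arg); (7,5,fn); (7,6,arg); added nodes 16; added edges (7,3,fn); (7,16,arg); (16,6,arg); (16,6,fn); result: nodes: 3:c3, 6:c4, 7:app, 8:c3, 11:app, 13:c1, 15:app, 16:app edges: (7,3,fn); (7,16,arg); (11,7,arg); (11,8,fn); (15,11,fn); (15,13,arg); (16,6,arg); (16,6,fn)
step 2: rule r2; match: 0->15, 1->11, 2->8, 3->7, 4->13; deleted nodes 8, 11; deleted edges (11,7,arg); (11,8,fn); (15,11,fn); (15,13,arg); added nodes 17; added edges (15,7,fn); (15,17,arg); (17,13,arg); (17,13,fn); result: nodes: 3:c3, 6:c4, 7:app, 13:c1, 15:app, 16:app, 17:app edges: (7,3,fn); (7,16,arg); (15,7,fn); (15,17,arg); (16,6,arg); (16,6,fn); (17,13,arg); (17,13,fn)
final:
nodes: 3:c3, 6:c4, 7:app, 13:c1, 15:app, 16:app, 17:app
edges: (7,3,fn); (7,16,arg); (15,7,fn); (15,17,arg); (16,6,arg); (16,6,fn); (17,13,arg); (17,13,fn)


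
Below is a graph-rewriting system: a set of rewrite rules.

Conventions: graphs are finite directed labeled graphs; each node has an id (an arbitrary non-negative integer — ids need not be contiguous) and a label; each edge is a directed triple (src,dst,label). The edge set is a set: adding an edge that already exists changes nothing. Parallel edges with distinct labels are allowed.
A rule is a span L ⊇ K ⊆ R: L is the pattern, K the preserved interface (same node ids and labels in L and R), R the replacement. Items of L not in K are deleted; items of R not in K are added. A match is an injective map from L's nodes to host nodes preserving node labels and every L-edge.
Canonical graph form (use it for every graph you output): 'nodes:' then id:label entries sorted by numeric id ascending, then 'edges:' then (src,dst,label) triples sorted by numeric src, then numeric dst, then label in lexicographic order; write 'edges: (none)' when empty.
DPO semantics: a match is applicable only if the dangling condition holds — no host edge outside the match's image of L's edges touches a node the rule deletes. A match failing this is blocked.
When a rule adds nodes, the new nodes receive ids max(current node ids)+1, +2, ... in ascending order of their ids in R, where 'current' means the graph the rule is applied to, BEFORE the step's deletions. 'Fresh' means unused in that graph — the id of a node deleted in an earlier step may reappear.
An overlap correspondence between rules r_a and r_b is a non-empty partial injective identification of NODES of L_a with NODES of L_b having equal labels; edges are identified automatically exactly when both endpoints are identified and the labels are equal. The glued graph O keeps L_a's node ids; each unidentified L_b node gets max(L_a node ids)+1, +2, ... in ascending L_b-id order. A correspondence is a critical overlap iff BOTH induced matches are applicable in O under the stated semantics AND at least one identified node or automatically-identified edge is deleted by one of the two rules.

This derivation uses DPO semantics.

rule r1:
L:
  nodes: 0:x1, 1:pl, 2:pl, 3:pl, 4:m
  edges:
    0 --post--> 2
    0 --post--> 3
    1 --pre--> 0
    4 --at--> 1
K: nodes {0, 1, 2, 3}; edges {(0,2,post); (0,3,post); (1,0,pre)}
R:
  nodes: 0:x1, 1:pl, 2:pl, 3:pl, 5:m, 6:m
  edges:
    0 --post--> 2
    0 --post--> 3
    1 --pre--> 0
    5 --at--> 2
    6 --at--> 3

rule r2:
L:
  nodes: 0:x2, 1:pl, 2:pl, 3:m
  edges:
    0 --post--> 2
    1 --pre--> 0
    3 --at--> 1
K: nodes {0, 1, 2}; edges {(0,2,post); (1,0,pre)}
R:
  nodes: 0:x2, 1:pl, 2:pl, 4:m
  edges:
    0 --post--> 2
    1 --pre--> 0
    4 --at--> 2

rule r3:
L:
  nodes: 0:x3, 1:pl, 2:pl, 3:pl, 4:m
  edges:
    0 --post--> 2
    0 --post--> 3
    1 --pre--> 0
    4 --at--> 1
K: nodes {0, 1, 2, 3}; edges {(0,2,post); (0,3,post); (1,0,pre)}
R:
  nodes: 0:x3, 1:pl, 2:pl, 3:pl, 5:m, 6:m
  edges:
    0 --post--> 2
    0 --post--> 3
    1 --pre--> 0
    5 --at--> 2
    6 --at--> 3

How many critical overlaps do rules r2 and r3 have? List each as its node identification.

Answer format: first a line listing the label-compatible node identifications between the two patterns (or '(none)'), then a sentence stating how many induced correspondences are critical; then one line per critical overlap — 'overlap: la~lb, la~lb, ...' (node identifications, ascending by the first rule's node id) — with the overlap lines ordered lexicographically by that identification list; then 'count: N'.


label-compatible node identifications between L(r2) and L(r3): 1~1, 1~2, 1~3, 2~1, 2~2, 2~3, 3~4
3 of the induced correspondences are critical overlaps of r2 and r3.
overlap: 1~1, 2~2, 3~4
overlap: 1~1, 2~3, 3~4
overlap: 1~1, 3~4
count: 3


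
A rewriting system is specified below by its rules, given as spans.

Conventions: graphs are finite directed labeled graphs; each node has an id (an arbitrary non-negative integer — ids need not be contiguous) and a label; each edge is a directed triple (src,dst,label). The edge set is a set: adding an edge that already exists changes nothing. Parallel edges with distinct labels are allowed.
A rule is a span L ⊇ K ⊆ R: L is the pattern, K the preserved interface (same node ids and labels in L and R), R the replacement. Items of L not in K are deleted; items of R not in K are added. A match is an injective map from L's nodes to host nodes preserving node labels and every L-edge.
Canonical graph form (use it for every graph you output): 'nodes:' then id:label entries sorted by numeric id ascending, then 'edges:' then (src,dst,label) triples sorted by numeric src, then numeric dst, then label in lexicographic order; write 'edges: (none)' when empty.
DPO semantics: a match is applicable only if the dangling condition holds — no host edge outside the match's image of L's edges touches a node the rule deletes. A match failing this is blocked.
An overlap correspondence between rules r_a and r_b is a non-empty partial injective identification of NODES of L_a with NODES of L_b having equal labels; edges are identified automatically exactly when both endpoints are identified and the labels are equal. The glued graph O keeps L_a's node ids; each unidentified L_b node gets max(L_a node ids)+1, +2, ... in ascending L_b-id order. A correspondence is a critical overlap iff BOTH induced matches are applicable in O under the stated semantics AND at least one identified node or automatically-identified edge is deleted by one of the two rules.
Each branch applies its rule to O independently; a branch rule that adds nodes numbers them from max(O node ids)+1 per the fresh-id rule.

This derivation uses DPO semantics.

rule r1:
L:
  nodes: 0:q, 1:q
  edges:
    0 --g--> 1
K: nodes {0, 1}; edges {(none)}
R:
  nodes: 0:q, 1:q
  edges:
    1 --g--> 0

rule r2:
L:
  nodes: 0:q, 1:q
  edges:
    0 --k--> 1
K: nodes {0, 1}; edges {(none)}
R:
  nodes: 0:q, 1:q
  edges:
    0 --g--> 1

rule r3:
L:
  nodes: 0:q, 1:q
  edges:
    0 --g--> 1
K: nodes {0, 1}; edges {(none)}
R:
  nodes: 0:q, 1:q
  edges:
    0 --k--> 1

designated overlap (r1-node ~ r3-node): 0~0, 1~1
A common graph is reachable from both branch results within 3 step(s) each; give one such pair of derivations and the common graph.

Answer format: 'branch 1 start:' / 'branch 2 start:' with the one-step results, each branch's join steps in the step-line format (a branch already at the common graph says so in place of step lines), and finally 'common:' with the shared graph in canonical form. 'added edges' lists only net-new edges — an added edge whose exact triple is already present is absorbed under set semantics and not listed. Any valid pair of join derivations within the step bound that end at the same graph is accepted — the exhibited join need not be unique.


branch 1 start:
nodes: 0:q, 1:q
edges: (1,0,g)
branch 2 start:
nodes: 0:q, 1:q
edges: (0,1,k)
branch 1 step 1: rule r1; match: 0->1, 1->0; deleted nodes (none); deleted edges (1,0,g); added nodes (none); added edges (0,1,g); result: nodes: 0:q, 1:q edges: (0,1,g)
branch 2 step 1: rule r2; match: 0->0, 1->1; deleted nodes (none); deleted edges (0,1,k); added nodes (none); added edges (0,1,g); result: nodes: 0:q, 1:q edges: (0,1,g)
common:
nodes: 0:q, 1:q
edges: (0,1,g)


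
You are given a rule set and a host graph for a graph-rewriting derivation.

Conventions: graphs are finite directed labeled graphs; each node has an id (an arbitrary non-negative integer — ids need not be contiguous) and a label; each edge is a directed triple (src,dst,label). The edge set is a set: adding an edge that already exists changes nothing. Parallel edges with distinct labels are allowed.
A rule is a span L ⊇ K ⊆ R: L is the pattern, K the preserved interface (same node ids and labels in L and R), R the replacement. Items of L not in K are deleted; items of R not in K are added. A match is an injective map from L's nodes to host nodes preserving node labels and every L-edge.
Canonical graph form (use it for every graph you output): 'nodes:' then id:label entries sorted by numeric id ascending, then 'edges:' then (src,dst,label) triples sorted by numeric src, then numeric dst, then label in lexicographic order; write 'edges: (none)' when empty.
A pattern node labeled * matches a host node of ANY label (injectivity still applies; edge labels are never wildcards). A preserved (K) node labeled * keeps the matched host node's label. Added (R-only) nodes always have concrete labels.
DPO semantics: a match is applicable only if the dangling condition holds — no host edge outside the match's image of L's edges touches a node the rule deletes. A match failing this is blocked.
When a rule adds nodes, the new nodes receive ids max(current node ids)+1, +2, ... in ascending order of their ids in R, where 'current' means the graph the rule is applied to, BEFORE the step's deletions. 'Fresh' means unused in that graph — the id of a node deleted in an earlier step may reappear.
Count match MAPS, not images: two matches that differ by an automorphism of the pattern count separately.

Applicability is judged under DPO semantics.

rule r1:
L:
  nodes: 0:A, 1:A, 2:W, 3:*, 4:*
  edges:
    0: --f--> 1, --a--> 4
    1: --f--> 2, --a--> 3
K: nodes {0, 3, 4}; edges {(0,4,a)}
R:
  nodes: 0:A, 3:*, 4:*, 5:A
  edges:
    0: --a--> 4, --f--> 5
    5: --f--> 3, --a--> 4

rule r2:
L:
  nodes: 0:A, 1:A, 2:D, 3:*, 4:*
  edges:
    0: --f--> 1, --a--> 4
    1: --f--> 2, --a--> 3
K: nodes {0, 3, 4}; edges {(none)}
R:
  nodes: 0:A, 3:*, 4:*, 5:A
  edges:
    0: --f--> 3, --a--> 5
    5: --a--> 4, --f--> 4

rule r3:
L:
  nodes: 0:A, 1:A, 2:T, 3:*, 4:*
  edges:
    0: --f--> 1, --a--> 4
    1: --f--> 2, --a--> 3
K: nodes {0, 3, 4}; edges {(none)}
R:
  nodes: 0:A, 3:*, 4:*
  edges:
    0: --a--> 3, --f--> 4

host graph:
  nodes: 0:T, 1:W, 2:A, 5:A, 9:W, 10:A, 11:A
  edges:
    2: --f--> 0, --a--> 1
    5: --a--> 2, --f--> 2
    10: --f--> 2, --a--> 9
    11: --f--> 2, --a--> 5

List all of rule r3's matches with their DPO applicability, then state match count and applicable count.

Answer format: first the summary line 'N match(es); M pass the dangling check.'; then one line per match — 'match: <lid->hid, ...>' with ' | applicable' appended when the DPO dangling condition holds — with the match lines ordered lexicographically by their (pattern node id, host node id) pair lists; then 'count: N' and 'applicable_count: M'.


2 match(es); 0 pass the dangling check.
match: 0->10, 1->2, 2->0, 3->1, 4->9
match: 0->11, 1->2, 2->0, 3->1, 4->5
count: 2
applicable_count: 0


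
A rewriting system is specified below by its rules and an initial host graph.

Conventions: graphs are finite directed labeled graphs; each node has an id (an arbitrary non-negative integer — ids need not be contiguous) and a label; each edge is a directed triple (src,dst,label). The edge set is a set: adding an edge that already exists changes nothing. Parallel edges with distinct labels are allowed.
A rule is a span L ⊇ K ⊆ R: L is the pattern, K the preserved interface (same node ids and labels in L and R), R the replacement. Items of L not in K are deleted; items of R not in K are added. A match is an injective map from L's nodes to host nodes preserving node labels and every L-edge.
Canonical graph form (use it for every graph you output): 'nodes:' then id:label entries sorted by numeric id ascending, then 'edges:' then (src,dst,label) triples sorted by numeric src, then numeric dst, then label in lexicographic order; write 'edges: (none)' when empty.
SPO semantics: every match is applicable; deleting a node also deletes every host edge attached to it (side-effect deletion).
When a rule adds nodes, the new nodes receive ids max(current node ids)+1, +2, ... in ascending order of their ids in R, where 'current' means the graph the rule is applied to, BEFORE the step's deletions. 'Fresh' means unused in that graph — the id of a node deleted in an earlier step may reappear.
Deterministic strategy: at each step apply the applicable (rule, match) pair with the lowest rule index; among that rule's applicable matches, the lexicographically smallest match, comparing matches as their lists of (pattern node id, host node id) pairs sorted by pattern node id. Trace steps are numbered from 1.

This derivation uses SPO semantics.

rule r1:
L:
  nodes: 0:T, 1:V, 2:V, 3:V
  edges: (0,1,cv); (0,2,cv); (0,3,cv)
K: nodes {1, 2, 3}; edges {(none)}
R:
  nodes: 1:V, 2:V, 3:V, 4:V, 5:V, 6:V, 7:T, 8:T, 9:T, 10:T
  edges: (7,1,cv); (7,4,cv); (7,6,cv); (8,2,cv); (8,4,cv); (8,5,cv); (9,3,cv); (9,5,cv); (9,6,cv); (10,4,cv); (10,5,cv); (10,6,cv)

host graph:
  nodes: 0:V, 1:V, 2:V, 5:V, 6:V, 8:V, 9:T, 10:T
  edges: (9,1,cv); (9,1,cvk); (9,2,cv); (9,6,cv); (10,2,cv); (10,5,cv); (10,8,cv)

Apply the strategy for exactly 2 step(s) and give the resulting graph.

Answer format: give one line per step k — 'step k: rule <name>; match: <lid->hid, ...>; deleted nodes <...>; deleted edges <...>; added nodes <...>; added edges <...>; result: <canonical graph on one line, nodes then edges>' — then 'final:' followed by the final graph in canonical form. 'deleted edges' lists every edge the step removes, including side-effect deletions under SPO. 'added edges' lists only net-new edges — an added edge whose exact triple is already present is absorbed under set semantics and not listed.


step 1: rule r1; match: 0->9, 1->1, 2->2, 3->6; deleted nodes 9; deleted edges (9,1,cv); (9,1,cvk); (9,2,cv); (9,6,cv); added nodes 11, 12, 13, 14, 15, 16, 17; added edges (14,1,cv); (14,11,cv); (14,13,cv); (15,2,cv); (15,11,cv); (15,12,cv); (16,6,cv); (16,12,cv); (16,13,cv); (17,11,cv); (17,12,cv); (17,13,cv); result: nodes: 0:V, 1:V, 2:V, 5:V, 6:V, 8:V, 10:T, 11:V, 12:V, 13:V, 14:T, 15:T, 16:T, 17:T edges: (10,2,cv); (10,5,cv); (10,8,cv); (14,1,cv); (14,11,cv); (14,13,cv); (15,2,cv); (15,11,cv); (15,12,cv); (16,6,cv); (16,12,cv); (16,13,cv); (17,11,cv); (17,12,cv); (17,13,cv)
step 2: rule r1; match: 0->10, 1->2, 2->5, 3->8; deleted nodes 10; deleted edges (10,2,cv); (10,5,cv); (10,8,cv); added nodes 18, 19, 20, 21, 22, 23, 24; added edges (21,2,cv); (21,18,cv); (21,20,cv); (22,5,cv); (22,18,cv); (22,19,cv); (23,8,cv); (23,19,cv); (23,20,cv); (24,18,cv); (24,19,cv); (24,20,cv); result: nodes: 0:V, 1:V, 2:V, 5:V, 6:V, 8:V, 11:V, 12:V, 13:V, 14:T, 15:T, 16:T, 17:T, 18:V, 19:V, 20:V, 21:T, 22:T, 23:T, 24:T edges: (14,1,cv); (14,11,cv); (14,13,cv); (15,2,cv); (15,11,cv); (15,12,cv); (16,6,cv); (16,12,cv); (16,13,cv); (17,11,cv); (17,12,cv); (17,13,cv); (21,2,cv); (21,18,cv); (21,20,cv); (22,5,cv); (22,18,cv); (22,19,cv); (23,8,cv); (23,19,cv); (23,20,cv); (24,18,cv); (24,19,cv); (24,20,cv)
final:
nodes: 0:V, 1:V, 2:V, 5:V, 6:V, 8:V, 11:V, 12:V, 13:V, 14:T, 15:T, 16:T, 17:T, 18:V, 19:V, 20:V, 21:T, 22:T, 23:T, 24:T
edges: (14,1,cv); (14,11,cv); (14,13,cv); (15,2,cv); (15,11,cv); (15,12,cv); (16,6,cv); (16,12,cv); (16,13,cv); (17,11,cv); (17,12,cv); (17,13,cv); (21,2,cv); (21,18,cv); (21,20,cv); (22,5,cv); (22,18,cv); (22,19,cv); (23,8,cv); (23,19,cv); (23,20,cv); (24,18,cv); (24,19,cv); (24,20,cv)
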